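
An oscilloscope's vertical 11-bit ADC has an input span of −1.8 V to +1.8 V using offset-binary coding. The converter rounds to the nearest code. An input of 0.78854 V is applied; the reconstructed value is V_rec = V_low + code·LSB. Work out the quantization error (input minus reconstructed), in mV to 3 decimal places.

One LSB is 3.6 V / 2048 = 1.758 mV.
(0.78854 − (−1.8))/0.00175781 = 1472.5916; round gives code 1473.
Code 1473 maps back to (−1.8) + 1473×0.00175781 V = 0.78925781 V.
Difference: -0.000717813 V → -0.718 mV.

-0.718 mV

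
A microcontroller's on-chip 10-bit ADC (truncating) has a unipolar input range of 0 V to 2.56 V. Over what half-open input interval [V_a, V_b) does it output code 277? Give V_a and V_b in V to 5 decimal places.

LSB = 2.56/2^10 = 2.500 mV.
V_a = V_low + 277·LSB = 0.6925 V; V_b = V_low + 278·LSB = 0.695 V.

[0.69250 V, 0.69500 V)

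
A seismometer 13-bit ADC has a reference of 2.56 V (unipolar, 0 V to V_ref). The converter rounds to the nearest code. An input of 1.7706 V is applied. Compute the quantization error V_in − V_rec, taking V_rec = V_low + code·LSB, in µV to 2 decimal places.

One LSB is 2.56 V / 8192 = 312.50 µV.
Scaled input = 5665.9200 LSBs, so code = 5666.
V_rec = 0 + 5666·0.0003125 = 1.770625 V.
Error = 1.7706 − 1.770625 = -2.5e-05 V = -25.00 µV.

-25.00 µV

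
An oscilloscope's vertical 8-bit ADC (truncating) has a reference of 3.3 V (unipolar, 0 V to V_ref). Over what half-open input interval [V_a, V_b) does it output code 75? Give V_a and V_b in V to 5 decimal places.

LSB = 3.3/2^8 = 12.891 mV.
V_a = V_low + 75·LSB = 0.966797 V; V_b = V_low + 76·LSB = 0.979688 V.

[0.96680 V, 0.97969 V)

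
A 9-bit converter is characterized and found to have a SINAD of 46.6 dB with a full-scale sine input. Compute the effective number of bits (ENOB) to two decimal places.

7.45 bits

ENOB = (SINAD − 1.76) / 6.02 = (46.6 − 1.76)/6.02 = 7.449.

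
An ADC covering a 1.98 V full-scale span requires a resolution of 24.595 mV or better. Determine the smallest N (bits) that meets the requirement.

7 bits

Number of steps required ≥ 1.98 V / 24.595 mV = 80.50.
Need 2^N ≥ 80.50; 2^6 = 64, 2^7 = 128.
Minimum N = 7.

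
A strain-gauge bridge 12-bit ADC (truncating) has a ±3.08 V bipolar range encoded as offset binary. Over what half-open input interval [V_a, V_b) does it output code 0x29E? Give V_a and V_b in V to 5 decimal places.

[-2.07238 V, -2.07088 V)

LSB = 6.16/2^12 = 1.504 mV.
Code 0x29E = 670 decimal.
V_a = V_low + 670·LSB = -2.07238 V; V_b = V_low + 671·LSB = -2.07088 V.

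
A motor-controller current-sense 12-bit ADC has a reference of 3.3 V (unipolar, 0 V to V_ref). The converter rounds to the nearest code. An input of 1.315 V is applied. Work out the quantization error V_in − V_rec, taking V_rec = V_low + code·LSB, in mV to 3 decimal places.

0.156 mV

Step size: 3.3 V ÷ 2^12 = 0.806 mV.
Scaled input = 1632.1939 LSBs, so code = 1632.
Code 1632 maps back to 0 + 1632×0.000805664 V = 1.3148438 V.
V_in − V_rec = 0.00015625 V = 0.156 mV.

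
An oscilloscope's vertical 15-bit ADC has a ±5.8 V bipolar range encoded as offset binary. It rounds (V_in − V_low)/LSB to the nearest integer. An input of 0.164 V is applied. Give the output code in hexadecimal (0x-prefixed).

code 0x41CF (decimal 16847)

Full-scale span = 11.6 V; LSB = 11.6/2^15 = 354.00 µV.
(0.164 − (−5.8)) / 0.000354004 = 16847.272 LSBs.
Round → code 16847.
In hexadecimal (0x-prefixed): 0x41CF.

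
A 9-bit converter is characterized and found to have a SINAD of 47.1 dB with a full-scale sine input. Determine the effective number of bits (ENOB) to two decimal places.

7.53 bits

ENOB = (SINAD − 1.76) / 6.02 = (47.1 − 1.76)/6.02 = 7.532.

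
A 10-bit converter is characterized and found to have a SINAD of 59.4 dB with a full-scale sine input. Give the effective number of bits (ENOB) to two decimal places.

ENOB = (SINAD − 1.76) / 6.02 = (59.4 − 1.76)/6.02 = 9.575.

9.57 bits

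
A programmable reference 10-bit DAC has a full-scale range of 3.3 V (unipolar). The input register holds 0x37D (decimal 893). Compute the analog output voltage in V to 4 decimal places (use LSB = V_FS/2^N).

LSB = 3.3 V / 2^10 = 3.223 mV.
Code 0x37D = 893 decimal.
V_out = 0 + 893 × 0.00322266 V = 2.87783 V.

2.8778 V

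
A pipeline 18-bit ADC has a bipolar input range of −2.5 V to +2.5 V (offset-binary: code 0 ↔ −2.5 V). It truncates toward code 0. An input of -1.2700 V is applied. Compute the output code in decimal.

Full-scale span = 5 V; LSB = 5/2^18 = 19.07 µV.
(-1.2700 − (−2.5)) / 1.90735e-05 = 64487.424 LSBs.
So the output code is 64487.

code 64487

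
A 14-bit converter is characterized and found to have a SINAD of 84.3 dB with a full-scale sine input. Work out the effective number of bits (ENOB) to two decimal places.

13.71 bits

ENOB = (SINAD − 1.76) / 6.02 = (84.3 − 1.76)/6.02 = 13.711.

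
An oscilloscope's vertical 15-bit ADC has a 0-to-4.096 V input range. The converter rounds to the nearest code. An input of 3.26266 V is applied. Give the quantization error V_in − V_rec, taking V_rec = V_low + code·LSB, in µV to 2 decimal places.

Step size: 4.096 V ÷ 2^15 = 125.00 µV.
(3.26266 − 0)/0.000125 = 26101.2800; round gives code 26101.
Reconstructed: 3.262625 V.
Error = 3.26266 − 3.262625 = 3.5e-05 V = 35.00 µV.

35.00 µV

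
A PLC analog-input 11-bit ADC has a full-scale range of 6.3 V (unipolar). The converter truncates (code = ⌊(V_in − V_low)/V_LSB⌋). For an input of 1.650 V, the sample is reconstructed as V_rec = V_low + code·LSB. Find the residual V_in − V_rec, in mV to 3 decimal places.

1.172 mV

LSB = 6.3/2^11 = 3.076 mV.
Scaled input = 536.3810 LSBs, so code = 536.
V_rec = 0 + 536·0.00307617 = 1.6488281 V.
V_in − V_rec = 0.00117187 V = 1.172 mV.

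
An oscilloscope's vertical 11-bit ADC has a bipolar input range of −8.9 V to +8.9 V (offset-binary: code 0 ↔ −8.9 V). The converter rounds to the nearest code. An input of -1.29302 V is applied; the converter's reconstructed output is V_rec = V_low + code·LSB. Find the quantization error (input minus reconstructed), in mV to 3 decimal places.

LSB = 17.8/2^11 = 8.691 mV.
(V_in − V_low)/LSB = (-1.29302 − (−8.9))/0.00869141 = 875.2301 → code 875 (round).
V_rec = (−8.9) + 875·0.00869141 = -1.2950195 V.
V_in − V_rec = 0.00199953 V = 2.000 mV.

2.000 mV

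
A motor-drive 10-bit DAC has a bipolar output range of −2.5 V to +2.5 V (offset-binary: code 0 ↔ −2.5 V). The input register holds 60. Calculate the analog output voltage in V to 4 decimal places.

LSB = 5 V / 2^10 = 4.883 mV.
V_out = (−2.5) + 60 × 0.00488281 V = -2.20703 V.

-2.2070 V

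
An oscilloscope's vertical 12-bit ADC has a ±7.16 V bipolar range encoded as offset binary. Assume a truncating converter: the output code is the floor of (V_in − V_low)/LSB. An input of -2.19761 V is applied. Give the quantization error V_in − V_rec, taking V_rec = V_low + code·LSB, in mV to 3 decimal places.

1.433 mV

Step size: 14.32 V ÷ 2^12 = 3.496 mV.
(V_in − V_low)/LSB = (-2.19761 − (−7.16))/0.00349609 = 1419.4099 → code 1419 (floor).
Code 1419 maps back to (−7.16) + 1419×0.00349609 V = -2.199043 V.
V_in − V_rec = 0.00143297 V = 1.433 mV.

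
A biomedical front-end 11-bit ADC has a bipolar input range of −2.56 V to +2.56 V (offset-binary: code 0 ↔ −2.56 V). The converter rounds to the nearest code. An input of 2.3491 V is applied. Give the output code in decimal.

code 1964

With 2048 levels over 5.12 V, one step is 2.500 mV.
(V_in − V_low)/LSB = (2.3491 − (−2.56)) / 0.0025 = 1963.640.
round(1963.640) = 1964.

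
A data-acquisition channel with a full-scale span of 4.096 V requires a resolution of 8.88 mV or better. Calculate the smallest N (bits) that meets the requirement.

9 bits

Number of steps required ≥ 4.096 V / 8.88 mV = 461.26.
Need 2^N ≥ 461.26; 2^8 = 256, 2^9 = 512.
Minimum N = 9.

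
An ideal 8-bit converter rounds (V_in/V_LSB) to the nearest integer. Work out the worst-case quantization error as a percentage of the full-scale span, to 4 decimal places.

Rounding → worst-case error = ½ LSB = V_FS/2^9, so 100/512 = 0.195312 % of full scale.

0.1953 %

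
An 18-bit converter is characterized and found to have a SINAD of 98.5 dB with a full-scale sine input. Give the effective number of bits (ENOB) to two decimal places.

16.07 bits

ENOB = (SINAD − 1.76) / 6.02 = (98.5 − 1.76)/6.02 = 16.070.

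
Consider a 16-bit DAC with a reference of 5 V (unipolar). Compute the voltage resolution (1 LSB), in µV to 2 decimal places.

Full-scale span = 5 V.
LSB = 5 / 2^16 = 5 / 65536 = 7.62939e-05 V = 76.29 µV.

76.29 µV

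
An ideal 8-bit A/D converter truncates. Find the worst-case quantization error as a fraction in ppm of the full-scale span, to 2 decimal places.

3906.25 ppm

Truncating → worst-case error = 1 LSB = V_FS/2^8, so 1e+06/256 = 3906.25 ppm of full scale.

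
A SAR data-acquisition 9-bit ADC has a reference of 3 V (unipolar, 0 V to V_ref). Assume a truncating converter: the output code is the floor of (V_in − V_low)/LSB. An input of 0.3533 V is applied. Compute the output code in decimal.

Full-scale span = 3 V; LSB = 3/2^9 = 5.859 mV.
Input sits at 60.297 steps above V_low.
⌊·⌋(60.297) = 60.

code 60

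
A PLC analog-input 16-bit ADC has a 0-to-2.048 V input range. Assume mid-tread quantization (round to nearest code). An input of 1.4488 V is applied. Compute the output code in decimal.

Full-scale span = 2.048 V; LSB = 2.048/2^16 = 31.25 µV.
(V_in − V_low)/LSB = (1.4488 − 0) / 3.125e-05 = 46361.600.
Round → code 46362.

code 46362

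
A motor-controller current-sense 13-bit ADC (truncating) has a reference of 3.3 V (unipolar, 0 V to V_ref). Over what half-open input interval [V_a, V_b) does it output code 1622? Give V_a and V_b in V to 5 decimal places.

[0.65339 V, 0.65380 V)

LSB = 3.3/2^13 = 402.83 µV.
V_a = V_low + 1622·LSB = 0.653394 V; V_b = V_low + 1623·LSB = 0.653796 V.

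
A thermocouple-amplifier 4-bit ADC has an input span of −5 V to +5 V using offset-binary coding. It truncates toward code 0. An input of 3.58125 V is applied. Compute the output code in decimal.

With 16 levels over 10 V, one step is 0.6250 V.
(V_in − V_low)/LSB = (3.58125 − (−5)) / 0.625 = 13.730.
Floor → code 13.

code 13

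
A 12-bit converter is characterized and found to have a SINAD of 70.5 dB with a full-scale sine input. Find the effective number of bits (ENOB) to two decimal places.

ENOB = (SINAD − 1.76) / 6.02 = (70.5 − 1.76)/6.02 = 11.419.

11.42 bits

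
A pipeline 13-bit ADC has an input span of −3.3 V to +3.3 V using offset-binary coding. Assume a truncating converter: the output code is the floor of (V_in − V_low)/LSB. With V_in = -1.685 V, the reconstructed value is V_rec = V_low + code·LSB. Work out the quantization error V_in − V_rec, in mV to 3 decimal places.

0.449 mV

LSB = 6.6/2^13 = 0.806 mV.
(-1.685 − (−3.3))/0.000805664 = 2004.5576; ⌊·⌋ gives code 2004.
V_rec = (−3.3) + 2004·0.000805664 = -1.6854492 V.
V_in − V_rec = 0.000449219 V = 0.449 mV.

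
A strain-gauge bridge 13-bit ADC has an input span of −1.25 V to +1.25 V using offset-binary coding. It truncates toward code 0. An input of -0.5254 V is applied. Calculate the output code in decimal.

Full-scale span = 2.5 V; LSB = 2.5/2^13 = 305.18 µV.
(V_in − V_low)/LSB = (-0.5254 − (−1.25)) / 0.000305176 = 2374.369.
⌊·⌋(2374.369) = 2374.

code 2374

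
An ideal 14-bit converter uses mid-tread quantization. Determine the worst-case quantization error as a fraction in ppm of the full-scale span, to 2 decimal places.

Rounding → worst-case error = ½ LSB = V_FS/2^15, so 1e+06/32768 = 30.5176 ppm of full scale.

30.52 ppm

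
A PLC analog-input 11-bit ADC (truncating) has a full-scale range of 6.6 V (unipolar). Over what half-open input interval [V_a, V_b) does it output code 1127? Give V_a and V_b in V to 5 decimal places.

[3.63193 V, 3.63516 V)

LSB = 6.6/2^11 = 3.223 mV.
V_a = V_low + 1127·LSB = 3.63193 V; V_b = V_low + 1128·LSB = 3.63516 V.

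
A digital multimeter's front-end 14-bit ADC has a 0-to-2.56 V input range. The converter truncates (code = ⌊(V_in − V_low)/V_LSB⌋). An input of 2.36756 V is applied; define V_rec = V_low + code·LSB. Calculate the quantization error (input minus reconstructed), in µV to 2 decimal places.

60.00 µV

One LSB is 2.56 V / 16384 = 156.25 µV.
Scaled input = 15152.3840 LSBs, so code = 15152.
Reconstructed: 2.3675 V.
V_in − V_rec = 6e-05 V = 60.00 µV.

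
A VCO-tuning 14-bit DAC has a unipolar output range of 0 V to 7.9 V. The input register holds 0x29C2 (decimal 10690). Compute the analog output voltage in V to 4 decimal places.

5.1545 V

LSB = 7.9 V / 2^14 = 482.18 µV.
Code 0x29C2 = 10690 decimal.
V_out = 0 + 10690 × 0.000482178 V = 5.15448 V.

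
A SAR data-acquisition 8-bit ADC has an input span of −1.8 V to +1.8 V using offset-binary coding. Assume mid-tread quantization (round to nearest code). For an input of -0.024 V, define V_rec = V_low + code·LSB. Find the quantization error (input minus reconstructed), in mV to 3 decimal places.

Step size: 3.6 V ÷ 2^8 = 14.062 mV.
Scaled input = 126.2933 LSBs, so code = 126.
Reconstructed: -0.028125 V.
V_in − V_rec = 0.004125 V = 4.125 mV.

4.125 mV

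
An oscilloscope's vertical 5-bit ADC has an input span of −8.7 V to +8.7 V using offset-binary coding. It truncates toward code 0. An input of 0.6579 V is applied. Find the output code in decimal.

LSB = 17.4 V / 32 = 0.5437 V.
(V_in − V_low)/LSB = (0.6579 − (−8.7)) / 0.54375 = 17.210.
So the output code is 17.

code 17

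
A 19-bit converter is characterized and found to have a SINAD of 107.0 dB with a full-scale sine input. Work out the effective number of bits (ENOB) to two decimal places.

17.48 bits

ENOB = (SINAD − 1.76) / 6.02 = (107.0 − 1.76)/6.02 = 17.482.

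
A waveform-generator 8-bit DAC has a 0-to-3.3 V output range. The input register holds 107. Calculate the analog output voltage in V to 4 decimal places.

1.3793 V

LSB = 3.3 V / 2^8 = 12.891 mV.
V_out = 0 + 107 × 0.0128906 V = 1.3793 V.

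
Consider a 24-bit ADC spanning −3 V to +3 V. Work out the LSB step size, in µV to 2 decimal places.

Full-scale span = 6 V.
LSB = 6 / 2^24 = 6 / 16777216 = 3.57628e-07 V = 0.36 µV.

0.36 µV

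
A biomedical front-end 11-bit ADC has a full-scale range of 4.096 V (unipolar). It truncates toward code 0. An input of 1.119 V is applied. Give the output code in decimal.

With 2048 levels over 4.096 V, one step is 2.000 mV.
Input sits at 559.500 steps above V_low.
Floor → code 559.

code 559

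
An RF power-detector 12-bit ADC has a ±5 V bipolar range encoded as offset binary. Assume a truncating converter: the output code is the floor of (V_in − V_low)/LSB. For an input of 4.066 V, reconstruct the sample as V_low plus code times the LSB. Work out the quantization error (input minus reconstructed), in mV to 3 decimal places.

1.059 mV

Step size: 10 V ÷ 2^12 = 2.441 mV.
(4.066 − (−5))/0.00244141 = 3713.4336; ⌊·⌋ gives code 3713.
Code 3713 maps back to (−5) + 3713×0.00244141 V = 4.0649414 V.
V_in − V_rec = 0.00105859 V = 1.059 mV.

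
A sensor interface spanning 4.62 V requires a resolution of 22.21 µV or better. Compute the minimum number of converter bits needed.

18 bits

Number of steps required ≥ 4.62 V / 22.21 µV = 208014.41.
Need 2^N ≥ 208014.41; 2^17 = 131072, 2^18 = 262144.
Minimum N = 18.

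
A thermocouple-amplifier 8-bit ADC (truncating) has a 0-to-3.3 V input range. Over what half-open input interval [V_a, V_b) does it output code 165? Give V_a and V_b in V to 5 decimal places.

LSB = 3.3/2^8 = 12.891 mV.
V_a = V_low + 165·LSB = 2.12695 V; V_b = V_low + 166·LSB = 2.13984 V.

[2.12695 V, 2.13984 V)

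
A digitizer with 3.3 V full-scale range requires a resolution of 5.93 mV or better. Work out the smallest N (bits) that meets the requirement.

Number of steps required ≥ 3.3 V / 5.93 mV = 556.49.
Need 2^N ≥ 556.49; 2^9 = 512, 2^10 = 1024.
Minimum N = 10.

10 bits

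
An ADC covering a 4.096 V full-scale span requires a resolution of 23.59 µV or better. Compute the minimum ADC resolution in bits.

Number of steps required ≥ 4.096 V / 23.59 µV = 173632.90.
Need 2^N ≥ 173632.90; 2^17 = 131072, 2^18 = 262144.
Minimum N = 18.

18 bits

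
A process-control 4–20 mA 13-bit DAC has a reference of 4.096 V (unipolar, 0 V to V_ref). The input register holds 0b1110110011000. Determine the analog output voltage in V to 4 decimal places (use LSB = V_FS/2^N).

3.7880 V

LSB = 4.096 V / 2^13 = 0.500 mV.
Code 0b1110110011000 = 7576 decimal.
V_out = 0 + 7576 × 0.0005 V = 3.788 V.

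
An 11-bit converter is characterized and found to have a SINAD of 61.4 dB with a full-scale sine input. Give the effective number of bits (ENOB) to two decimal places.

9.91 bits

ENOB = (SINAD − 1.76) / 6.02 = (61.4 − 1.76)/6.02 = 9.907.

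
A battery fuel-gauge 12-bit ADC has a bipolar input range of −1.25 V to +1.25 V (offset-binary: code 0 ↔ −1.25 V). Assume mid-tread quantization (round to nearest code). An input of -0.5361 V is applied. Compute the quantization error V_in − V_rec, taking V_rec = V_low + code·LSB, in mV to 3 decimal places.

-0.211 mV

Step size: 2.5 V ÷ 2^12 = 0.610 mV.
(V_in − V_low)/LSB = (-0.5361 − (−1.25))/0.000610352 = 1169.6538 → code 1170 (round).
Code 1170 maps back to (−1.25) + 1170×0.000610352 V = -0.53588867 V.
V_in − V_rec = -0.000211328 V = -0.211 mV.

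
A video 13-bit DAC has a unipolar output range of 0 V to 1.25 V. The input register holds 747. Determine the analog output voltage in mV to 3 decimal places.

LSB = 1.25 V / 2^13 = 152.59 µV.
V_out = 0 + 747 × 0.000152588 V = 0.113983 V.
= 113.983 mV.

113.983 mV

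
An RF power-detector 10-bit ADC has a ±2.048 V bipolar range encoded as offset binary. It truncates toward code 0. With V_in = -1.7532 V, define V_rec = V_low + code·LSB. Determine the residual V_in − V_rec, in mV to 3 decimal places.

Step size: 4.096 V ÷ 2^10 = 4.000 mV.
Scaled input = 73.7000 LSBs, so code = 73.
V_rec = (−2.048) + 73·0.004 = -1.756 V.
V_in − V_rec = 0.0028 V = 2.800 mV.

2.800 mV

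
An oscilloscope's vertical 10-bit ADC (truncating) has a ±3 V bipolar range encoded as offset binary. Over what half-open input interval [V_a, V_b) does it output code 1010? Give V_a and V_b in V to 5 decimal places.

[2.91797 V, 2.92383 V)

LSB = 6/2^10 = 5.859 mV.
V_a = V_low + 1010·LSB = 2.91797 V; V_b = V_low + 1011·LSB = 2.92383 V.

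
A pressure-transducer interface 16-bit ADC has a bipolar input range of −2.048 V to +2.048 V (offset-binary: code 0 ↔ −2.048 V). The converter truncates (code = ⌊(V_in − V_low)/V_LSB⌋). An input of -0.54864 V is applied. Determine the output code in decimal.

With 65536 levels over 4.096 V, one step is 62.50 µV.
(V_in − V_low)/LSB = (-0.54864 − (−2.048)) / 6.25e-05 = 23989.760.
So the output code is 23989.

code 23989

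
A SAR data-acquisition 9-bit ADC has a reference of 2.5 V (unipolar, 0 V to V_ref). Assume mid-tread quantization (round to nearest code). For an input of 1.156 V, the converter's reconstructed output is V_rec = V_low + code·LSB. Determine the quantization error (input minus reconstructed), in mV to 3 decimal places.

-1.227 mV

LSB = 2.5/2^9 = 4.883 mV.
(1.156 − 0)/0.00488281 = 236.7488; round gives code 237.
Code 237 maps back to 0 + 237×0.00488281 V = 1.1572266 V.
V_in − V_rec = -0.00122656 V = -1.227 mV.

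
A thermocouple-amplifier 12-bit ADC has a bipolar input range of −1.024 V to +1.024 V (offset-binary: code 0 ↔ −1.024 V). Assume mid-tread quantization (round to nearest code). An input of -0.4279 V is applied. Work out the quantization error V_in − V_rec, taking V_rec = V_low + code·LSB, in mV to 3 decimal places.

One LSB is 2.048 V / 4096 = 0.500 mV.
(-0.4279 − (−1.024))/0.0005 = 1192.2000; round gives code 1192.
Code 1192 maps back to (−1.024) + 1192×0.0005 V = -0.428 V.
Error = -0.4279 − (−0.428) = 0.0001 V = 0.100 mV.

0.100 mV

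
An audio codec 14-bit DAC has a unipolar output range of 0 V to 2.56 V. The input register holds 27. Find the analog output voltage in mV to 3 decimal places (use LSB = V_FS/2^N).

LSB = 2.56 V / 2^14 = 156.25 µV.
V_out = 0 + 27 × 0.00015625 V = 0.00421875 V.
= 4.219 mV.

4.219 mV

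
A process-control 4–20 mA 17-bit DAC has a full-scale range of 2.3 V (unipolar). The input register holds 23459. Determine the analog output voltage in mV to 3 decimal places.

411.649 mV

LSB = 2.3 V / 2^17 = 17.55 µV.
V_out = 0 + 23459 × 1.75476e-05 V = 0.411649 V.
= 411.649 mV.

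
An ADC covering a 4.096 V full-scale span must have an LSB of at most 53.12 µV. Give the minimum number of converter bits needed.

17 bits

Number of steps required ≥ 4.096 V / 53.12 µV = 77108.43.
Need 2^N ≥ 77108.43; 2^16 = 65536, 2^17 = 131072.
Minimum N = 17.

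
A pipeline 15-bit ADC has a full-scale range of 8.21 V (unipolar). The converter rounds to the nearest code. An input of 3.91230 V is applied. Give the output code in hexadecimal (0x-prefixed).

code 0x3CFF (decimal 15615)

LSB = 8.21 V / 32768 = 250.55 µV.
(V_in − V_low)/LSB = (3.91230 − 0) / 0.000250549 = 15614.890.
Round → code 15615.
In hexadecimal (0x-prefixed): 0x3CFF.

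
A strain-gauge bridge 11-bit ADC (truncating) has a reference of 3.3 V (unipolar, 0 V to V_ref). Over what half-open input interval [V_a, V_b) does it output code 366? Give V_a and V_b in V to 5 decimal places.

LSB = 3.3/2^11 = 1.611 mV.
V_a = V_low + 366·LSB = 0.589746 V; V_b = V_low + 367·LSB = 0.591357 V.

[0.58975 V, 0.59136 V)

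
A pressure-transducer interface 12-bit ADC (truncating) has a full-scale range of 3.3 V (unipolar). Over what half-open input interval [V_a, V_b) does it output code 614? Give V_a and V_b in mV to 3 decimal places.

[494.678 mV, 495.483 mV)

LSB = 3.3/2^12 = 0.806 mV.
V_a = V_low + 614·LSB = 0.494678 V; V_b = V_low + 615·LSB = 0.495483 V.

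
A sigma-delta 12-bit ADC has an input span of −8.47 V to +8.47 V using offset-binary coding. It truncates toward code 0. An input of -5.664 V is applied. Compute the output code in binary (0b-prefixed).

LSB = 16.94 V / 4096 = 4.136 mV.
Input sits at 678.476 steps above V_low.
⌊·⌋(678.476) = 678.
In binary (0b-prefixed): 0b1010100110.

code 0b1010100110 (decimal 678)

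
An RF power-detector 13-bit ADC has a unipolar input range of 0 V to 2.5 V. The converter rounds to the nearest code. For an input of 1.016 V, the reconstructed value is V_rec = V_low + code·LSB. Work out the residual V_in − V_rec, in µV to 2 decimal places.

One LSB is 2.5 V / 8192 = 305.18 µV.
(V_in − V_low)/LSB = (1.016 − 0)/0.000305176 = 3329.2288 → code 3329 (round).
V_rec = 0 + 3329·0.000305176 = 1.0159302 V.
Difference: 6.98242e-05 V → 69.82 µV.

69.82 µV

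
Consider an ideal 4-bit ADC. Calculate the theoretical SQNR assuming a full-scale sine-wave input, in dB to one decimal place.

25.8 dB

SNR ≈ 6.02·N + 1.76 dB = 6.02·4 + 1.76 = 25.84 dB.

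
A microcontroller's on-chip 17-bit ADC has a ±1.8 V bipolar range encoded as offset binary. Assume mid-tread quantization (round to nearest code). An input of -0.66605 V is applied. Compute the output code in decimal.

code 41286

With 131072 levels over 3.6 V, one step is 27.47 µV.
(V_in − V_low)/LSB = (-0.66605 − (−1.8)) / 2.74658e-05 = 41285.860.
Round → code 41286.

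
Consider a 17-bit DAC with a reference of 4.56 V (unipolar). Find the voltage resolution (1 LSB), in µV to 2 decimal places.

34.79 µV

Full-scale span = 4.56 V.
LSB = 4.56 / 2^17 = 4.56 / 131072 = 3.479e-05 V = 34.79 µV.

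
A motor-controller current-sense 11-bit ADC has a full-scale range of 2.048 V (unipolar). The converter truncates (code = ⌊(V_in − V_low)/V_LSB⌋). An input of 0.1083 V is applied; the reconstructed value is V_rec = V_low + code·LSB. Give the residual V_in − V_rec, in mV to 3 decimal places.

One LSB is 2.048 V / 2048 = 1.000 mV.
(V_in − V_low)/LSB = (0.1083 − 0)/0.001 = 108.3000 → code 108 (floor).
V_rec = 0 + 108·0.001 = 0.108 V.
Difference: 0.0003 V → 0.300 mV.

0.300 mV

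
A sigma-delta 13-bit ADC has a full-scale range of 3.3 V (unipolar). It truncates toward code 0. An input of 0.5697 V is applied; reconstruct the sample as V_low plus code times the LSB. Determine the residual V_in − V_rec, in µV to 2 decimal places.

Step size: 3.3 V ÷ 2^13 = 402.83 µV.
Scaled input = 1414.2371 LSBs, so code = 1414.
Code 1414 maps back to 0 + 1414×0.000402832 V = 0.56960449 V.
Error = 0.5697 − 0.56960449 = 9.55078e-05 V = 95.51 µV.

95.51 µV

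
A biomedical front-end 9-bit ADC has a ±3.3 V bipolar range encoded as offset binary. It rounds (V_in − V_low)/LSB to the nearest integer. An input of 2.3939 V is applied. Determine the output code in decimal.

code 442

LSB = 6.6 V / 512 = 12.891 mV.
Input sits at 441.709 steps above V_low.
So the output code is 442.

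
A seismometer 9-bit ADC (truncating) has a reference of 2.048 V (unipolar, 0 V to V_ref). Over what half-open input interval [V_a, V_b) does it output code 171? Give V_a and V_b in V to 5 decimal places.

LSB = 2.048/2^9 = 4.000 mV.
V_a = V_low + 171·LSB = 0.684 V; V_b = V_low + 172·LSB = 0.688 V.

[0.68400 V, 0.68800 V)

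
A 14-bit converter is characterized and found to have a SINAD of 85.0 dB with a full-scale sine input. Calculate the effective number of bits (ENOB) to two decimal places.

13.83 bits

ENOB = (SINAD − 1.76) / 6.02 = (85.0 − 1.76)/6.02 = 13.827.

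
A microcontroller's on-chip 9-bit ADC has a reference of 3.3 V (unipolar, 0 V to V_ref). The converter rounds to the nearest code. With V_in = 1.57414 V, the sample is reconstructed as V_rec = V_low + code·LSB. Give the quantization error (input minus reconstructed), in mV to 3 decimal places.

Step size: 3.3 V ÷ 2^9 = 6.445 mV.
(1.57414 − 0)/0.00644531 = 244.2302; round gives code 244.
V_rec = 0 + 244·0.00644531 = 1.5726563 V.
V_in − V_rec = 0.00148375 V = 1.484 mV.

1.484 mV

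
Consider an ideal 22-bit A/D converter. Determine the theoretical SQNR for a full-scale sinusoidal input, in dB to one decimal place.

134.2 dB

SNR ≈ 6.02·N + 1.76 dB = 6.02·22 + 1.76 = 134.20 dB.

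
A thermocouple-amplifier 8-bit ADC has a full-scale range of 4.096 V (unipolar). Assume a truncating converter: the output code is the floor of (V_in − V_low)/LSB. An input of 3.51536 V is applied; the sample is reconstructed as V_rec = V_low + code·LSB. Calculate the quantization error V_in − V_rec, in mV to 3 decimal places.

One LSB is 4.096 V / 256 = 16.000 mV.
(V_in − V_low)/LSB = (3.51536 − 0)/0.016 = 219.7100 → code 219 (floor).
V_rec = 0 + 219·0.016 = 3.504 V.
Error = 3.51536 − 3.504 = 0.01136 V = 11.360 mV.

11.360 mV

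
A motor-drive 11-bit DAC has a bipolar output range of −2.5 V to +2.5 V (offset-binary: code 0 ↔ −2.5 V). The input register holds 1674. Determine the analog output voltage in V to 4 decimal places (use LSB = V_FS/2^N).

1.5869 V

LSB = 5 V / 2^11 = 2.441 mV.
V_out = (−2.5) + 1674 × 0.00244141 V = 1.58691 V.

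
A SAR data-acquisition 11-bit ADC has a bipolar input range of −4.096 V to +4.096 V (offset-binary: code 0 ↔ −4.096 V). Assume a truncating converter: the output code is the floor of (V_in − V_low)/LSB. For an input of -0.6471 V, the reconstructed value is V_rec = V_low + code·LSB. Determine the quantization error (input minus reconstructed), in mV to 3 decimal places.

0.900 mV

Step size: 8.192 V ÷ 2^11 = 4.000 mV.
Scaled input = 862.2250 LSBs, so code = 862.
Reconstructed: -0.648 V.
Difference: 0.0009 V → 0.900 mV.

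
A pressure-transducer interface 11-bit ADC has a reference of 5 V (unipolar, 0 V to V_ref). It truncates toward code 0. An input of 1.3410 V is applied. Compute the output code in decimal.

LSB = 5 V / 2048 = 2.441 mV.
Input sits at 549.274 steps above V_low.
Floor → code 549.

code 549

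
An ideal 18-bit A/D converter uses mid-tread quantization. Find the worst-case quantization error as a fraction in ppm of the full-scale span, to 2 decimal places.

Rounding → worst-case error = ½ LSB = V_FS/2^19, so 1e+06/524288 = 1.90735 ppm of full scale.

1.91 ppm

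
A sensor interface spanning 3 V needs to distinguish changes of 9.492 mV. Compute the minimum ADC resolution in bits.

9 bits

Number of steps required ≥ 3 V / 9.492 mV = 316.06.
Need 2^N ≥ 316.06; 2^8 = 256, 2^9 = 512.
Minimum N = 9.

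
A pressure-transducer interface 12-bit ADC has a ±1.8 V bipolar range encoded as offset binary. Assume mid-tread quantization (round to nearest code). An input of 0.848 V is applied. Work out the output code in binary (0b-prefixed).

code 0b101111000101 (decimal 3013)

LSB = 3.6 V / 4096 = 0.879 mV.
(V_in − V_low)/LSB = (0.848 − (−1.8)) / 0.000878906 = 3012.836.
Round → code 3013.
In binary (0b-prefixed): 0b101111000101.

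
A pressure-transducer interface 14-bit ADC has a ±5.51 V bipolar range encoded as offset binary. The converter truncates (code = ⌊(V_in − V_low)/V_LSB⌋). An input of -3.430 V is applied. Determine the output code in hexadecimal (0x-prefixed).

LSB = 11.02 V / 16384 = 0.673 mV.
(-3.430 − (−5.51)) / 0.000672607 = 3092.443 LSBs.
Floor → code 3092.
In hexadecimal (0x-prefixed): 0xC14.

code 0xC14 (decimal 3092)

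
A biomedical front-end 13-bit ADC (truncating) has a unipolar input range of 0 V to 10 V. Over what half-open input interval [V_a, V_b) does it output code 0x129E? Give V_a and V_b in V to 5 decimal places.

LSB = 10/2^13 = 1.221 mV.
Code 0x129E = 4766 decimal.
V_a = V_low + 4766·LSB = 5.81787 V; V_b = V_low + 4767·LSB = 5.81909 V.

[5.81787 V, 5.81909 V)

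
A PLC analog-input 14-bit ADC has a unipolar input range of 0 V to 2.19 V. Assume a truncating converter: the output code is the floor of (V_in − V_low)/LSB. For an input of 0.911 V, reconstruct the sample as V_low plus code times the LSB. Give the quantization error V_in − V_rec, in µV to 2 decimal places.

LSB = 2.19/2^14 = 133.67 µV.
(V_in − V_low)/LSB = (0.911 − 0)/0.000133667 = 6815.4447 → code 6815 (floor).
V_rec = 0 + 6815·0.000133667 = 0.91094055 V.
Difference: 5.94482e-05 V → 59.45 µV.

59.45 µV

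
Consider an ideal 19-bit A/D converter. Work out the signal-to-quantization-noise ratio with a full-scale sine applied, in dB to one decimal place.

116.1 dB

SNR ≈ 6.02·N + 1.76 dB = 6.02·19 + 1.76 = 116.14 dB.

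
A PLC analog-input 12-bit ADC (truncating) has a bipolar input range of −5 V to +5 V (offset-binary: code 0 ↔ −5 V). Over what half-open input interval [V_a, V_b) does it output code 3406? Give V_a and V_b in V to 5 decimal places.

[3.31543 V, 3.31787 V)

LSB = 10/2^12 = 2.441 mV.
V_a = V_low + 3406·LSB = 3.31543 V; V_b = V_low + 3407·LSB = 3.31787 V.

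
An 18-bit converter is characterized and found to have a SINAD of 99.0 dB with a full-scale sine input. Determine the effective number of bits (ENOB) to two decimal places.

16.15 bits

ENOB = (SINAD − 1.76) / 6.02 = (99.0 − 1.76)/6.02 = 16.153.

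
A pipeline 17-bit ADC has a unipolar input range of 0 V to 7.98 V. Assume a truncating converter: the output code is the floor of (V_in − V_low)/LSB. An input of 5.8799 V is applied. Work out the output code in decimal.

code 96577

LSB = 7.98 V / 131072 = 60.88 µV.
(V_in − V_low)/LSB = (5.8799 − 0) / 6.08826e-05 = 96577.726.
⌊·⌋(96577.726) = 96577.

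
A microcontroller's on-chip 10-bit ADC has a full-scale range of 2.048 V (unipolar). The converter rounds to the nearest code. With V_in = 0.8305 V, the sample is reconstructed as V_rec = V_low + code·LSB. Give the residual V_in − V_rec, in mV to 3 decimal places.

0.500 mV

LSB = 2.048/2^10 = 2.000 mV.
(0.8305 − 0)/0.002 = 415.2500; round gives code 415.
Reconstructed: 0.83 V.
V_in − V_rec = 0.0005 V = 0.500 mV.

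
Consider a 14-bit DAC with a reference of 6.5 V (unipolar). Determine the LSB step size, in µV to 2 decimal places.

396.73 µV

Full-scale span = 6.5 V.
LSB = 6.5 / 2^14 = 6.5 / 16384 = 0.000396729 V = 396.73 µV.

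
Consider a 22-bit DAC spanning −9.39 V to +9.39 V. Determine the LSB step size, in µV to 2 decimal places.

4.48 µV

Full-scale span = 18.78 V.
LSB = 18.78 / 2^22 = 18.78 / 4194304 = 4.4775e-06 V = 4.48 µV.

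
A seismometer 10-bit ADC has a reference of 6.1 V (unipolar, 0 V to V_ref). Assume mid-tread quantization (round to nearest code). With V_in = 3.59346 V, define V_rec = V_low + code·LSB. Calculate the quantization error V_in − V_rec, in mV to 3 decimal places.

Step size: 6.1 V ÷ 2^10 = 5.957 mV.
Scaled input = 603.2300 LSBs, so code = 603.
V_rec = 0 + 603·0.00595703 = 3.5920898 V.
V_in − V_rec = 0.00137016 V = 1.370 mV.

1.370 mV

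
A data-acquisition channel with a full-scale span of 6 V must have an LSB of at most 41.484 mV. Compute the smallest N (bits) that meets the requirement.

8 bits

Number of steps required ≥ 6 V / 41.484 mV = 144.63.
Need 2^N ≥ 144.63; 2^7 = 128, 2^8 = 256.
Minimum N = 8.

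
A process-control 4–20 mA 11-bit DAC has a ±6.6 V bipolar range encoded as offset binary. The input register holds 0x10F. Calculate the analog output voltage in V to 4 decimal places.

LSB = 13.2 V / 2^11 = 6.445 mV.
Code 0x10F = 271 decimal.
V_out = (−6.6) + 271 × 0.00644531 V = -4.85332 V.

-4.8533 V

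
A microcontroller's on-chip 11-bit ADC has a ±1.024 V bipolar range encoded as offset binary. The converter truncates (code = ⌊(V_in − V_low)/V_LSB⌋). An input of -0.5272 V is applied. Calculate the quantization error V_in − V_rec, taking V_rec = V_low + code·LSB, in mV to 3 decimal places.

0.800 mV

Step size: 2.048 V ÷ 2^11 = 1.000 mV.
(-0.5272 − (−1.024))/0.001 = 496.8000; ⌊·⌋ gives code 496.
Code 496 maps back to (−1.024) + 496×0.001 V = -0.528 V.
Error = -0.5272 − (−0.528) = 0.0008 V = 0.800 mV.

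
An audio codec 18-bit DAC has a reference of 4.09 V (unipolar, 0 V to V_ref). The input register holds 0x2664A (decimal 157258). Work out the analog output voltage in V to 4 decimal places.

LSB = 4.09 V / 2^18 = 15.60 µV.
Code 0x2664A = 157258 decimal.
V_out = 0 + 157258 × 1.56021e-05 V = 2.45356 V.

2.4536 V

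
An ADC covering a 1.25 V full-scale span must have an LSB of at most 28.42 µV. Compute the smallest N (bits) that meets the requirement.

Number of steps required ≥ 1.25 V / 28.42 µV = 43983.11.
Need 2^N ≥ 43983.11; 2^15 = 32768, 2^16 = 65536.
Minimum N = 16.

16 bits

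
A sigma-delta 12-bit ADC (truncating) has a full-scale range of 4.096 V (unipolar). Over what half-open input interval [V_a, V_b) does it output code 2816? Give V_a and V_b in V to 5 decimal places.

LSB = 4.096/2^12 = 1.000 mV.
V_a = V_low + 2816·LSB = 2.816 V; V_b = V_low + 2817·LSB = 2.817 V.

[2.81600 V, 2.81700 V)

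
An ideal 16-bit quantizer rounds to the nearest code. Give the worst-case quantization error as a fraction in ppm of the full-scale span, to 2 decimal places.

Rounding → worst-case error = ½ LSB = V_FS/2^17, so 1e+06/131072 = 7.62939 ppm of full scale.

7.63 ppm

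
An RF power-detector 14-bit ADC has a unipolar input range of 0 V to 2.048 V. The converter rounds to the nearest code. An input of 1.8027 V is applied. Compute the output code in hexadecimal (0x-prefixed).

code 0x3856 (decimal 14422)

LSB = 2.048 V / 16384 = 125.00 µV.
Input sits at 14421.600 steps above V_low.
round(14421.600) = 14422.
In hexadecimal (0x-prefixed): 0x3856.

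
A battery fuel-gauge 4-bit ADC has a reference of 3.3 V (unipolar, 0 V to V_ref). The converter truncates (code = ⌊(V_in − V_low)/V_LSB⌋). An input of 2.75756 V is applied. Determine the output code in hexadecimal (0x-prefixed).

With 16 levels over 3.3 V, one step is 206.250 mV.
(2.75756 − 0) / 0.20625 = 13.370 LSBs.
⌊·⌋(13.370) = 13.
In hexadecimal (0x-prefixed): 0xD.

code 0xD (decimal 13)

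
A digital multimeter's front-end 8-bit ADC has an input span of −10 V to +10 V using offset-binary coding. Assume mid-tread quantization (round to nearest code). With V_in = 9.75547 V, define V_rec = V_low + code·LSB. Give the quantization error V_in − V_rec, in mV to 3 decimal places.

LSB = 20/2^8 = 78.125 mV.
(9.75547 − (−10))/0.078125 = 252.8700; round gives code 253.
Reconstructed: 9.765625 V.
V_in − V_rec = -0.010155 V = -10.155 mV.

-10.155 mV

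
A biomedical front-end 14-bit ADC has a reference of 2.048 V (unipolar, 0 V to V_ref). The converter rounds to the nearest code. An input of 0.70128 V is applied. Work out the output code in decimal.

code 5610

With 16384 levels over 2.048 V, one step is 125.00 µV.
(V_in − V_low)/LSB = (0.70128 − 0) / 0.000125 = 5610.240.
Round → code 5610.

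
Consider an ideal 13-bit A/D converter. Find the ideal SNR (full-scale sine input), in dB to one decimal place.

80.0 dB

SNR ≈ 6.02·N + 1.76 dB = 6.02·13 + 1.76 = 80.02 dB.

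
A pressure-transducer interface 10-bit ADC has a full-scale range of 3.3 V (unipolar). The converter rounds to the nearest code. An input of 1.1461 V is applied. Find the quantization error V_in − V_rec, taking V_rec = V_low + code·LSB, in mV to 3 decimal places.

-1.166 mV

LSB = 3.3/2^10 = 3.223 mV.
Scaled input = 355.6383 LSBs, so code = 356.
Reconstructed: 1.1472656 V.
Difference: -0.00116562 V → -1.166 mV.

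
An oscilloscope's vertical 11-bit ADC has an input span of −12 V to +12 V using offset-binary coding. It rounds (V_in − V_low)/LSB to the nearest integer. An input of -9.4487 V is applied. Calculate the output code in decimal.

code 218

Full-scale span = 24 V; LSB = 24/2^11 = 11.719 mV.
(V_in − V_low)/LSB = (-9.4487 − (−12)) / 0.0117188 = 217.711.
Round → code 218.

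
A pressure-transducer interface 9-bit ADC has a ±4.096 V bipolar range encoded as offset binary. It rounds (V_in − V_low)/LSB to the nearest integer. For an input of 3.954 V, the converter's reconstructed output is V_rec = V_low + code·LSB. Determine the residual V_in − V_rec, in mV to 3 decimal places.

2.000 mV

LSB = 8.192/2^9 = 16.000 mV.
(V_in − V_low)/LSB = (3.954 − (−4.096))/0.016 = 503.1250 → code 503 (round).
Reconstructed: 3.952 V.
Difference: 0.002 V → 2.000 mV.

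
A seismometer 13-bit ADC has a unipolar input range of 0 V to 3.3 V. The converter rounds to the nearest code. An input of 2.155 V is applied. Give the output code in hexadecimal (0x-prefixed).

code 0x14E6 (decimal 5350)

LSB = 3.3 V / 8192 = 402.83 µV.
(2.155 − 0) / 0.000402832 = 5349.624 LSBs.
So the output code is 5350.
In hexadecimal (0x-prefixed): 0x14E6.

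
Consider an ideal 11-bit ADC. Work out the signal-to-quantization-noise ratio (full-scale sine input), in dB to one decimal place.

SNR ≈ 6.02·N + 1.76 dB = 6.02·11 + 1.76 = 67.98 dB.

68.0 dB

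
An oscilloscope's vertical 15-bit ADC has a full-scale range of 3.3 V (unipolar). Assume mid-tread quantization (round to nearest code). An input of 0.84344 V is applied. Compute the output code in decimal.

With 32768 levels over 3.3 V, one step is 100.71 µV.
(V_in − V_low)/LSB = (0.84344 − 0) / 0.000100708 = 8375.104.
So the output code is 8375.

code 8375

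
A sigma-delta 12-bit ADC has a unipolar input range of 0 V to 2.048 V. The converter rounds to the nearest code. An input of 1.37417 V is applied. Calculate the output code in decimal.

With 4096 levels over 2.048 V, one step is 0.500 mV.
(V_in − V_low)/LSB = (1.37417 − 0) / 0.0005 = 2748.340.
So the output code is 2748.

code 2748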